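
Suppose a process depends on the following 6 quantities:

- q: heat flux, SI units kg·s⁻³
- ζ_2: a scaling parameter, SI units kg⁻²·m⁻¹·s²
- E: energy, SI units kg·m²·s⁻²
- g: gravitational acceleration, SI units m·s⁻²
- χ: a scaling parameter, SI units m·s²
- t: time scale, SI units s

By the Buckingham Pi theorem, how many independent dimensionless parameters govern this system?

There are 6 variables and 3 base dimensions (M, L, T).
The dimension matrix has rank 3.
Independent dimensionless groups: 6 − 3 = 3.

3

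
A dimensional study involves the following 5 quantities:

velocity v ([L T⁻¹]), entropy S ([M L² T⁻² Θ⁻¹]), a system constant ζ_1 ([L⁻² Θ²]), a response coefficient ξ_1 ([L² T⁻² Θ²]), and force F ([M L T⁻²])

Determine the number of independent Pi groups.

There are 5 variables and 4 base dimensions (M, L, T, Θ).
The dimension matrix has rank 4.
Independent dimensionless groups: 5 − 4 = 1.

1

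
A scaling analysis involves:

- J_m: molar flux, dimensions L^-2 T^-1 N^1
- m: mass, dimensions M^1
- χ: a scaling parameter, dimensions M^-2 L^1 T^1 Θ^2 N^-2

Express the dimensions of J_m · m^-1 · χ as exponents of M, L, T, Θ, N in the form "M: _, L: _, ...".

M: -3, L: -1, T: 0, Θ: 2, N: -1

Collect each base-dimension exponent across the product:
  M: (0) − (1) + (-2) = -3
  L: (-2) − (0) + (1) = -1
  T: (-1) − (0) + (1) = 0
  Θ: (0) − (0) + (2) = 2
  N: (1) − (0) + (-2) = -1
So the dimensions are [M⁻³ L⁻¹ Θ² N⁻¹].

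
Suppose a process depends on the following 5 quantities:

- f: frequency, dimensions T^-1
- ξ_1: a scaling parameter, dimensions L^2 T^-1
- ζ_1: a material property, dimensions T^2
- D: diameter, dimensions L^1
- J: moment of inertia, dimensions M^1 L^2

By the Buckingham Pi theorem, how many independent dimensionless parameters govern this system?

There are 5 variables and 3 base dimensions (M, L, T).
The dimension matrix has rank 3.
Independent dimensionless groups: 5 − 3 = 2.

2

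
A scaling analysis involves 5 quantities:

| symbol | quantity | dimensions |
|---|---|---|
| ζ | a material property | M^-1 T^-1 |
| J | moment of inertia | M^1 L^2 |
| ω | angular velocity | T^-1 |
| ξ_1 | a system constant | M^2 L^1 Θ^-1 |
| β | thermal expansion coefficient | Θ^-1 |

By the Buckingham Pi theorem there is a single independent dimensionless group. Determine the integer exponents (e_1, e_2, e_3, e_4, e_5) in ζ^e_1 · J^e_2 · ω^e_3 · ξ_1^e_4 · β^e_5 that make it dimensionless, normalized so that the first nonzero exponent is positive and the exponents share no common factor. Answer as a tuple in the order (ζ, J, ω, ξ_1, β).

M: e_1·(-1) + e_2·(1) + e_3·(0) + e_4·(2) + e_5·(0) = 0
L: e_1·(0) + e_2·(2) + e_3·(0) + e_4·(1) + e_5·(0) = 0
T: e_1·(-1) + e_2·(0) + e_3·(-1) + e_4·(0) + e_5·(0) = 0
Θ: e_1·(0) + e_2·(0) + e_3·(0) + e_4·(-1) + e_5·(-1) = 0
Solving this homogeneous linear system for the smallest-integer solution (first nonzero entry positive) gives (3, -1, -3, 2, -2).

(3, -1, -3, 2, -2)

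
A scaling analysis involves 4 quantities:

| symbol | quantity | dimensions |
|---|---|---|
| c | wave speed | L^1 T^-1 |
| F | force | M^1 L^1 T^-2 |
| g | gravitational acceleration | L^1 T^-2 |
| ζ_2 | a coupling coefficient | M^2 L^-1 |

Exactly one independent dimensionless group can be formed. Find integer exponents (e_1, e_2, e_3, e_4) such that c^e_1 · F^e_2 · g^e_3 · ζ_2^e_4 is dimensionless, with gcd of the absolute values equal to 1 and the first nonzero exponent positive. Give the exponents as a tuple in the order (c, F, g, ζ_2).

M: e_1·(0) + e_2·(1) + e_3·(0) + e_4·(2) = 0
L: e_1·(1) + e_2·(1) + e_3·(1) + e_4·(-1) = 0
T: e_1·(-1) + e_2·(-2) + e_3·(-2) + e_4·(0) = 0
Solving this homogeneous linear system for the smallest-integer solution (first nonzero entry positive) gives (2, -2, 1, 1).

(2, -2, 1, 1)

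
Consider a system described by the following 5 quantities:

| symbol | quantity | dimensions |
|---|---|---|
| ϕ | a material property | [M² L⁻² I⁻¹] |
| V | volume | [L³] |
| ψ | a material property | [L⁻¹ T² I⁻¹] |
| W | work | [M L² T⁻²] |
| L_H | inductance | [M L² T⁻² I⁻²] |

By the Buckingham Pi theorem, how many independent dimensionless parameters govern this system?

There are 5 variables and 4 base dimensions (M, L, T, I).
The dimension matrix has rank 4.
Independent dimensionless groups: 5 − 4 = 1.

1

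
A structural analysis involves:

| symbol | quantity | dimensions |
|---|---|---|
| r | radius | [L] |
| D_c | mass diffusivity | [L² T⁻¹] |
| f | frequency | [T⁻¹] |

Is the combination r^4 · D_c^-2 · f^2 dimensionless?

yes

Sum the exponent of each base dimension across the product:
  M: 4·[r]_M − 2·[D_c]_M + 2·[f]_M = 4·(0) − 2·(0) + 2·(0) = 0
  L: 4·[r]_L − 2·[D_c]_L + 2·[f]_L = 4·(1) − 2·(2) + 2·(0) = 0
  T: 4·[r]_T − 2·[D_c]_T + 2·[f]_T = 4·(0) − 2·(-1) + 2·(-1) = 0
All base exponents vanish — dimensionless.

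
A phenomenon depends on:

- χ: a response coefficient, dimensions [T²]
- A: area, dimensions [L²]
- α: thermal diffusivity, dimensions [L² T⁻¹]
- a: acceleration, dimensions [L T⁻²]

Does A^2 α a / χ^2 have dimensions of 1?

Sum the exponent of each base dimension across the product:
  L: −2·[χ]_L + 2·[A]_L + [α]_L + [a]_L = −2·(0) + 2·(2) + (2) + (1) = 7
  T: −2·[χ]_T + 2·[A]_T + [α]_T + [a]_T = −2·(2) + 2·(0) + (-1) + (-2) = -7
Net dimensions [L⁷ T⁻⁷] ≠ [1] — not dimensionless.

no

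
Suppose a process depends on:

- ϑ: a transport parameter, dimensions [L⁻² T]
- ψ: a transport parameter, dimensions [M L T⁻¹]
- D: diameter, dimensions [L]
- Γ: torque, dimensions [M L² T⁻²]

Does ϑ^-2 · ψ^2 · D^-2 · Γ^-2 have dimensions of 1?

Sum the exponent of each base dimension across the product:
  M: −2·[ϑ]_M + 2·[ψ]_M − 2·[D]_M − 2·[Γ]_M = −2·(0) + 2·(1) − 2·(0) − 2·(1) = 0
  L: −2·[ϑ]_L + 2·[ψ]_L − 2·[D]_L − 2·[Γ]_L = −2·(-2) + 2·(1) − 2·(1) − 2·(2) = 0
  T: −2·[ϑ]_T + 2·[ψ]_T − 2·[D]_T − 2·[Γ]_T = −2·(1) + 2·(-1) − 2·(0) − 2·(-2) = 0
All base exponents vanish — dimensionless.

yes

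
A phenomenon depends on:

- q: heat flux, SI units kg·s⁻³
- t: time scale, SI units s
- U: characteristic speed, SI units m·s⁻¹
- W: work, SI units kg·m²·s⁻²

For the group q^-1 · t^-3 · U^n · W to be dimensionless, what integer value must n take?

-2

Balance the L exponent: (1)·n from U, plus −(0) − 3·(0) + (2) = 2 from the rest, must sum to zero.
n + 2 = 0, so n = -2.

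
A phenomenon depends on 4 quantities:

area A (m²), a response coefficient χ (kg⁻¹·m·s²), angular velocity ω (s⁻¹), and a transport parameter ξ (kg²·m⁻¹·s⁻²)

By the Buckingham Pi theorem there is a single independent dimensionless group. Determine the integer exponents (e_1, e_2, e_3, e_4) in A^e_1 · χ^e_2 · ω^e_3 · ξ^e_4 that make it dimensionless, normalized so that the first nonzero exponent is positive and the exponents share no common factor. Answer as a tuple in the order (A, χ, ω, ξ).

M: e_1·(0) + e_2·(-1) + e_3·(0) + e_4·(2) = 0
L: e_1·(2) + e_2·(1) + e_3·(0) + e_4·(-1) = 0
T: e_1·(0) + e_2·(2) + e_3·(-1) + e_4·(-2) = 0
Solving this homogeneous linear system for the smallest-integer solution (first nonzero entry positive) gives (1, -4, -4, -2).

(1, -4, -4, -2)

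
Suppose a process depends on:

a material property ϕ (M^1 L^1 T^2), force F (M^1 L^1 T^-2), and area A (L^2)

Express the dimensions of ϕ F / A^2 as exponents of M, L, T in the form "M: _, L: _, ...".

M: 2, L: -2, T: 0

Collect each base-dimension exponent across the product:
  M: (1) + (1) − 2·(0) = 2
  L: (1) + (1) − 2·(2) = -2
  T: (2) + (-2) − 2·(0) = 0
So the dimensions are [M² L⁻²].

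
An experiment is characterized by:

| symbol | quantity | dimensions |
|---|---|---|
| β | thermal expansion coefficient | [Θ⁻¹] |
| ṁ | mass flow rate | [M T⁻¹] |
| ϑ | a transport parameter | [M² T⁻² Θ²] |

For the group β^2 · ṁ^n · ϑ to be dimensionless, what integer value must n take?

Balance the M exponent: (1)·n from ṁ, plus 2·(0) + (2) = 2 from the rest, must sum to zero.
n + 2 = 0, so n = -2.

-2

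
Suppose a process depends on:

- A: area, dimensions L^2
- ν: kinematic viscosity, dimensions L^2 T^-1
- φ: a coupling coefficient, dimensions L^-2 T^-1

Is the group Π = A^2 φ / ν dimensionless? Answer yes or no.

yes

Sum the exponent of each base dimension across the product:
  L: 2·[A]_L − [ν]_L + [φ]_L = 2·(2) − (2) + (-2) = 0
  T: 2·[A]_T − [ν]_T + [φ]_T = 2·(0) − (-1) + (-1) = 0
All base exponents vanish — dimensionless.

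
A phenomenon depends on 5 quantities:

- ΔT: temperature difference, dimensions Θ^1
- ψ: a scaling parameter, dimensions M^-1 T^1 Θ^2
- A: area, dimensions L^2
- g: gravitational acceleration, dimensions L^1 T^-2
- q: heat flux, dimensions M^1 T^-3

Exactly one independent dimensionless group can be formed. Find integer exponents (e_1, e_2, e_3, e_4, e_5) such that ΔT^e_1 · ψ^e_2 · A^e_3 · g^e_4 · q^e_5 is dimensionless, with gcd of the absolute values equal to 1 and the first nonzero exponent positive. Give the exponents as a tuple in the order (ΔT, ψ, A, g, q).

M: e_1·(0) + e_2·(-1) + e_3·(0) + e_4·(0) + e_5·(1) = 0
L: e_1·(0) + e_2·(0) + e_3·(2) + e_4·(1) + e_5·(0) = 0
T: e_1·(0) + e_2·(1) + e_3·(0) + e_4·(-2) + e_5·(-3) = 0
Θ: e_1·(1) + e_2·(2) + e_3·(0) + e_4·(0) + e_5·(0) = 0
Solving this homogeneous linear system for the smallest-integer solution (first nonzero entry positive) gives (4, -2, -1, 2, -2).

(4, -2, -1, 2, -2)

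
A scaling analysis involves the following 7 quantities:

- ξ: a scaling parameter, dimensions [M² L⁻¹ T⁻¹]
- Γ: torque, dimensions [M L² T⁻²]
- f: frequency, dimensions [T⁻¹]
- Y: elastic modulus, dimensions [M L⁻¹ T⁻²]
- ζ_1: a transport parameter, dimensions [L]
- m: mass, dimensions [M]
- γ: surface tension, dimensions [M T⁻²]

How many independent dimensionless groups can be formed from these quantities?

4

There are 7 variables and 3 base dimensions (M, L, T).
The dimension matrix has rank 3.
Independent dimensionless groups: 7 − 3 = 4.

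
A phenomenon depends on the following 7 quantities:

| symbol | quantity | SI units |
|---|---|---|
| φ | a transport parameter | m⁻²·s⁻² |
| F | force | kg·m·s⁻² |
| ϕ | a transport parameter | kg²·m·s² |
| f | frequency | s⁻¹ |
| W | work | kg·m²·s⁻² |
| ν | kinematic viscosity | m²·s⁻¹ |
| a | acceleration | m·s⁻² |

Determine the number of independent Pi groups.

4

There are 7 variables and 3 base dimensions (M, L, T).
The dimension matrix has rank 3.
Independent dimensionless groups: 7 − 3 = 4.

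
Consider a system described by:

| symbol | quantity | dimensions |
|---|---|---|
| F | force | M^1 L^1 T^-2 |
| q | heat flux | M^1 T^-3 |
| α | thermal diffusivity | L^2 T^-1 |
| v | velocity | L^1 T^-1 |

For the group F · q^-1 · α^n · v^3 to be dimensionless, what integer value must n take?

-2

Balance the L exponent: (2)·n from α, plus (1) − (0) + 3·(1) = 4 from the rest, must sum to zero.
2n + 4 = 0, so n = -2.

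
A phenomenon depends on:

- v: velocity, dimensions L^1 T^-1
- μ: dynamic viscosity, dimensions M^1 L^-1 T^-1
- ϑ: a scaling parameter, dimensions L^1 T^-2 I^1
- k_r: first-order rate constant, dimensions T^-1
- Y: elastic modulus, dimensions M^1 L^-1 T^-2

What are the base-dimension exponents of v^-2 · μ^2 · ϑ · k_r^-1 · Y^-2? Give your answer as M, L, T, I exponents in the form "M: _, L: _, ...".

Collect each base-dimension exponent across the product:
  M: −2·(0) + 2·(1) + (0) − (0) − 2·(1) = 0
  L: −2·(1) + 2·(-1) + (1) − (0) − 2·(-1) = -1
  T: −2·(-1) + 2·(-1) + (-2) − (-1) − 2·(-2) = 3
  I: −2·(0) + 2·(0) + (1) − (0) − 2·(0) = 1
So the dimensions are [L⁻¹ T³ I].

M: 0, L: -1, T: 3, I: 1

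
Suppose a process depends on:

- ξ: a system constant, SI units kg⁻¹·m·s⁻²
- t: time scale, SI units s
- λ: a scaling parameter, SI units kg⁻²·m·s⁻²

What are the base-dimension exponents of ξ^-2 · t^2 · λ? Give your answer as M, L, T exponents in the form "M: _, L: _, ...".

M: 0, L: -1, T: 4

Collect each base-dimension exponent across the product:
  M: −2·(-1) + 2·(0) + (-2) = 0
  L: −2·(1) + 2·(0) + (1) = -1
  T: −2·(-2) + 2·(1) + (-2) = 4
So the dimensions are [L⁻¹ T⁴].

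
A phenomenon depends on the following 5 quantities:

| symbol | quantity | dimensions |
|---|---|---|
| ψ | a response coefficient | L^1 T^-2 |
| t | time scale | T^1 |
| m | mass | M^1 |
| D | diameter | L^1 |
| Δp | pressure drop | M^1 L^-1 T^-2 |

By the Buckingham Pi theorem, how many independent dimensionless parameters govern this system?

There are 5 variables and 3 base dimensions (M, L, T).
The dimension matrix has rank 3.
Independent dimensionless groups: 5 − 3 = 2.

2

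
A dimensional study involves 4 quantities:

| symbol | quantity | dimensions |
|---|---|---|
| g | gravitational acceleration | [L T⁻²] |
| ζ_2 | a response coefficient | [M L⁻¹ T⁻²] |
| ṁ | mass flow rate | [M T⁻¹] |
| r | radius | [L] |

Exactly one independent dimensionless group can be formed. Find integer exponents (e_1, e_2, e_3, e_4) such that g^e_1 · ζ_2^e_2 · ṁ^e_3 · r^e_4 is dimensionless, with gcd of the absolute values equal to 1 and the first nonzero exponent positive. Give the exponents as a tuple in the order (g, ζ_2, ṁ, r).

(1, -2, 2, -3)

M: e_1·(0) + e_2·(1) + e_3·(1) + e_4·(0) = 0
L: e_1·(1) + e_2·(-1) + e_3·(0) + e_4·(1) = 0
T: e_1·(-2) + e_2·(-2) + e_3·(-1) + e_4·(0) = 0
Solving this homogeneous linear system for the smallest-integer solution (first nonzero entry positive) gives (1, -2, 2, -3).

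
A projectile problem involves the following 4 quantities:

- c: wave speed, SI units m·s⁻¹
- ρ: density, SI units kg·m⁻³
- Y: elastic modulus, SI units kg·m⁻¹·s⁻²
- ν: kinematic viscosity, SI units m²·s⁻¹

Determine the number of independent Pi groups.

1

There are 4 variables and 3 base dimensions (M, L, T).
The dimension matrix has rank 3.
Independent dimensionless groups: 4 − 3 = 1.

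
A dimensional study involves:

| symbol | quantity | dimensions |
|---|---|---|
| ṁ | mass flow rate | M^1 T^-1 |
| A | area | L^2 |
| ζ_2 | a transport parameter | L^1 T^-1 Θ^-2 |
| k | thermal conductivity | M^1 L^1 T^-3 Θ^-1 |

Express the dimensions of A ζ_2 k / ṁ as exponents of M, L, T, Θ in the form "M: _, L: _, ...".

Collect each base-dimension exponent across the product:
  M: −(1) + (0) + (0) + (1) = 0
  L: −(0) + (2) + (1) + (1) = 4
  T: −(-1) + (0) + (-1) + (-3) = -3
  Θ: −(0) + (0) + (-2) + (-1) = -3
So the dimensions are [L⁴ T⁻³ Θ⁻³].

M: 0, L: 4, T: -3, Θ: -3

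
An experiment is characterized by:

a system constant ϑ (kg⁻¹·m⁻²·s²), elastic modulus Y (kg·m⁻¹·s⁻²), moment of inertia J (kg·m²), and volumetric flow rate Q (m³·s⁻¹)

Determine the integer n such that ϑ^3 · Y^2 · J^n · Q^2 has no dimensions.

Balance the M exponent: (1)·n from J, plus 3·(-1) + 2·(1) + 2·(0) = -1 from the rest, must sum to zero.
n − 1 = 0, so n = 1.

1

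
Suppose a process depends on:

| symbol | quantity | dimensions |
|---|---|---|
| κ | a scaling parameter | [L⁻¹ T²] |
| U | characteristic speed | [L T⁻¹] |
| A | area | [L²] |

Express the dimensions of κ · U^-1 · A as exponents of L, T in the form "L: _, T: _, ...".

Collect each base-dimension exponent across the product:
  L: (-1) − (1) + (2) = 0
  T: (2) − (-1) + (0) = 3
So the dimensions are [T³].

L: 0, T: 3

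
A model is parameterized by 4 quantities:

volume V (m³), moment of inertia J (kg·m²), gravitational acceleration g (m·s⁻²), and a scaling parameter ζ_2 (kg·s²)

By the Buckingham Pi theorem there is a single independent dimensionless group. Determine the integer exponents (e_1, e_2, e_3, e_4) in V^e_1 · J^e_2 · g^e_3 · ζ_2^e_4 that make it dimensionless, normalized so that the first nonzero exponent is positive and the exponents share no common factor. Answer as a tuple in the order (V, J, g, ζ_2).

(1, -3, 3, 3)

M: e_1·(0) + e_2·(1) + e_3·(0) + e_4·(1) = 0
L: e_1·(3) + e_2·(2) + e_3·(1) + e_4·(0) = 0
T: e_1·(0) + e_2·(0) + e_3·(-2) + e_4·(2) = 0
Solving this homogeneous linear system for the smallest-integer solution (first nonzero entry positive) gives (1, -3, 3, 3).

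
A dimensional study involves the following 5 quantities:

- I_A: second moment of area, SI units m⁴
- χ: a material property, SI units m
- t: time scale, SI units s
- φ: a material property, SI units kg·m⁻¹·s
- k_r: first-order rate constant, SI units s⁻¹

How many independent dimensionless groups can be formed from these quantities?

There are 5 variables and 3 base dimensions (M, L, T).
The dimension matrix has rank 3.
Independent dimensionless groups: 5 − 3 = 2.

2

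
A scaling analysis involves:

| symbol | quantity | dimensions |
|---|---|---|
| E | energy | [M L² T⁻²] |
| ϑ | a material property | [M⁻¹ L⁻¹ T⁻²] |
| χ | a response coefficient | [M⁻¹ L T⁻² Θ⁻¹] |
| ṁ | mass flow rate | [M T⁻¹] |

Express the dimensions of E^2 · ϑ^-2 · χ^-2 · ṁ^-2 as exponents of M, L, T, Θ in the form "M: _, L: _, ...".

M: 4, L: 4, T: 6, Θ: 2

Collect each base-dimension exponent across the product:
  M: 2·(1) − 2·(-1) − 2·(-1) − 2·(1) = 4
  L: 2·(2) − 2·(-1) − 2·(1) − 2·(0) = 4
  T: 2·(-2) − 2·(-2) − 2·(-2) − 2·(-1) = 6
  Θ: 2·(0) − 2·(0) − 2·(-1) − 2·(0) = 2
So the dimensions are [M⁴ L⁴ T⁶ Θ²].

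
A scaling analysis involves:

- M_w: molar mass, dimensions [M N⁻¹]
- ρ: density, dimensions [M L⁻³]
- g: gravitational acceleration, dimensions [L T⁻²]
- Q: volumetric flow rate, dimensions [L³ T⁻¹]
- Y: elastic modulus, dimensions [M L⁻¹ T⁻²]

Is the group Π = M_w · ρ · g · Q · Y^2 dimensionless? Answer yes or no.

no

Sum the exponent of each base dimension across the product:
  M: [M_w]_M + [ρ]_M + [g]_M + [Q]_M + 2·[Y]_M = (1) + (1) + (0) + (0) + 2·(1) = 4
  L: [M_w]_L + [ρ]_L + [g]_L + [Q]_L + 2·[Y]_L = (0) + (-3) + (1) + (3) + 2·(-1) = -1
  T: [M_w]_T + [ρ]_T + [g]_T + [Q]_T + 2·[Y]_T = (0) + (0) + (-2) + (-1) + 2·(-2) = -7
  N: [M_w]_N + [ρ]_N + [g]_N + [Q]_N + 2·[Y]_N = (-1) + (0) + (0) + (0) + 2·(0) = -1
Net dimensions [M⁴ L⁻¹ T⁻⁷ N⁻¹] ≠ [1] — not dimensionless.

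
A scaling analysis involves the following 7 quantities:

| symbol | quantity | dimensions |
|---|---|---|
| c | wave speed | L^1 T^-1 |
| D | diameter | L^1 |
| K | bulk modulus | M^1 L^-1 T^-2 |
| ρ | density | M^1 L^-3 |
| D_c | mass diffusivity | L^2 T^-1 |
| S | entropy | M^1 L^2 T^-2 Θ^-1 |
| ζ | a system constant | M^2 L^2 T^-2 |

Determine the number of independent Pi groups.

There are 7 variables and 4 base dimensions (M, L, T, Θ).
The dimension matrix has rank 4.
Independent dimensionless groups: 7 − 4 = 3.

3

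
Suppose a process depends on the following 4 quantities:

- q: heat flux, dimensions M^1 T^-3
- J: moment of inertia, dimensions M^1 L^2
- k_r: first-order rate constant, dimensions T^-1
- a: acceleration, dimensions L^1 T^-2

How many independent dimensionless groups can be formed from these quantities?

1

There are 4 variables and 3 base dimensions (M, L, T).
The dimension matrix has rank 3.
Independent dimensionless groups: 4 − 3 = 1.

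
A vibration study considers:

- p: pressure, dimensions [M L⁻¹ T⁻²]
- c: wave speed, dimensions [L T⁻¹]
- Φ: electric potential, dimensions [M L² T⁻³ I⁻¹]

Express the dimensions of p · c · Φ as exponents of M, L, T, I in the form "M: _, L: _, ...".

Collect each base-dimension exponent across the product:
  M: (1) + (0) + (1) = 2
  L: (-1) + (1) + (2) = 2
  T: (-2) + (-1) + (-3) = -6
  I: (0) + (0) + (-1) = -1
So the dimensions are [M² L² T⁻⁶ I⁻¹].

M: 2, L: 2, T: -6, I: -1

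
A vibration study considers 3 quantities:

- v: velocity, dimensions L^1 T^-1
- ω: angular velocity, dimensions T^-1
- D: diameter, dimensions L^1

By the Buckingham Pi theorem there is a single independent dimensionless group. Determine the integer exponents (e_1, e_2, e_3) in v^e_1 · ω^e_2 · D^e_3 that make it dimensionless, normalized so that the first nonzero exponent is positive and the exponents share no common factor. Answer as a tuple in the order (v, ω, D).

(1, -1, -1)

L: e_1·(1) + e_2·(0) + e_3·(1) = 0
T: e_1·(-1) + e_2·(-1) + e_3·(0) = 0
Solving this homogeneous linear system for the smallest-integer solution (first nonzero entry positive) gives (1, -1, -1).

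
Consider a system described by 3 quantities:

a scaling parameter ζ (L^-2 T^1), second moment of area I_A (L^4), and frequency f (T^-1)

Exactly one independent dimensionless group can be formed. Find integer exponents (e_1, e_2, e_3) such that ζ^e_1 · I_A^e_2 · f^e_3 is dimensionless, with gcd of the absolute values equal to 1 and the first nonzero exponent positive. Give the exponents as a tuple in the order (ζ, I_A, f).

L: e_1·(-2) + e_2·(4) + e_3·(0) = 0
T: e_1·(1) + e_2·(0) + e_3·(-1) = 0
Solving this homogeneous linear system for the smallest-integer solution (first nonzero entry positive) gives (2, 1, 2).

(2, 1, 2)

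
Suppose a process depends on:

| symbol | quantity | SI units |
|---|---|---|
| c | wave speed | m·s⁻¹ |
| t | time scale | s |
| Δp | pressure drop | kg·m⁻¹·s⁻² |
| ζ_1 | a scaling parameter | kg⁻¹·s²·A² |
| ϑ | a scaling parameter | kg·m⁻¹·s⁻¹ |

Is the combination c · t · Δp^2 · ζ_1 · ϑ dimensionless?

no

Sum the exponent of each base dimension across the product:
  M: [c]_M + [t]_M + 2·[Δp]_M + [ζ_1]_M + [ϑ]_M = (0) + (0) + 2·(1) + (-1) + (1) = 2
  L: [c]_L + [t]_L + 2·[Δp]_L + [ζ_1]_L + [ϑ]_L = (1) + (0) + 2·(-1) + (0) + (-1) = -2
  T: [c]_T + [t]_T + 2·[Δp]_T + [ζ_1]_T + [ϑ]_T = (-1) + (1) + 2·(-2) + (2) + (-1) = -3
  I: [c]_I + [t]_I + 2·[Δp]_I + [ζ_1]_I + [ϑ]_I = (0) + (0) + 2·(0) + (2) + (0) = 2
Net dimensions [M² L⁻² T⁻³ I²] ≠ [1] — not dimensionless.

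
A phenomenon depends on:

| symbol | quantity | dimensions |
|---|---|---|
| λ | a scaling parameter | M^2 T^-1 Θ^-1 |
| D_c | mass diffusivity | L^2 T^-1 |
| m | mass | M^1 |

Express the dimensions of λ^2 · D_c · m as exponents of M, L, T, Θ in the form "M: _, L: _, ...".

Collect each base-dimension exponent across the product:
  M: 2·(2) + (0) + (1) = 5
  L: 2·(0) + (2) + (0) = 2
  T: 2·(-1) + (-1) + (0) = -3
  Θ: 2·(-1) + (0) + (0) = -2
So the dimensions are [M⁵ L² T⁻³ Θ⁻²].

M: 5, L: 2, T: -3, Θ: -2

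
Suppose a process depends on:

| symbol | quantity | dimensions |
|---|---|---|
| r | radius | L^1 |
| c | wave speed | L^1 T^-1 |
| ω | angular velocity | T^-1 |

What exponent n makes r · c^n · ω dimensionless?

Balance the L exponent: (1)·n from c, plus (1) + (0) = 1 from the rest, must sum to zero.
n + 1 = 0, so n = -1.

-1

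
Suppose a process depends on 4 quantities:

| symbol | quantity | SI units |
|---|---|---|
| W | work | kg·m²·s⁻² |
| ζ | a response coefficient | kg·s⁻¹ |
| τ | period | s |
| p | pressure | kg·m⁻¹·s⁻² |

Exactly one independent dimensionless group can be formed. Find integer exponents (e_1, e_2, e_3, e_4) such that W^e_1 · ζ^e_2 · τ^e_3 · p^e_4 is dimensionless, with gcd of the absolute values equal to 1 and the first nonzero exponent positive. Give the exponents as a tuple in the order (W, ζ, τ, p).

(1, -3, 3, 2)

M: e_1·(1) + e_2·(1) + e_3·(0) + e_4·(1) = 0
L: e_1·(2) + e_2·(0) + e_3·(0) + e_4·(-1) = 0
T: e_1·(-2) + e_2·(-1) + e_3·(1) + e_4·(-2) = 0
Solving this homogeneous linear system for the smallest-integer solution (first nonzero entry positive) gives (1, -3, 3, 2).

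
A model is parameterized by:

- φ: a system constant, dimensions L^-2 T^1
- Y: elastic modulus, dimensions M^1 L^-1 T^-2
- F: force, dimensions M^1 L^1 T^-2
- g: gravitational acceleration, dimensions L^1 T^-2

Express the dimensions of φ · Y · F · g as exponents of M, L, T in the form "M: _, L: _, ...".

Collect each base-dimension exponent across the product:
  M: (0) + (1) + (1) + (0) = 2
  L: (-2) + (-1) + (1) + (1) = -1
  T: (1) + (-2) + (-2) + (-2) = -5
So the dimensions are [M² L⁻¹ T⁻⁵].

M: 2, L: -1, T: -5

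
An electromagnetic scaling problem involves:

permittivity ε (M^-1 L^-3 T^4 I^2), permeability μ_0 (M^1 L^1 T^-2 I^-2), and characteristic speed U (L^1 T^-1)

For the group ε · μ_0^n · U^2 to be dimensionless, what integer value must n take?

Balance the M exponent: (1)·n from μ_0, plus (-1) + 2·(0) = -1 from the rest, must sum to zero.
n − 1 = 0, so n = 1.

1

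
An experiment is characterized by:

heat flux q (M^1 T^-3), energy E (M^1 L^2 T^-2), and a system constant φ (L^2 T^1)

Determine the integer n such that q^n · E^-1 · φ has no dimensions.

1

Balance the M exponent: (1)·n from q, plus −(1) + (0) = -1 from the rest, must sum to zero.
n − 1 = 0, so n = 1.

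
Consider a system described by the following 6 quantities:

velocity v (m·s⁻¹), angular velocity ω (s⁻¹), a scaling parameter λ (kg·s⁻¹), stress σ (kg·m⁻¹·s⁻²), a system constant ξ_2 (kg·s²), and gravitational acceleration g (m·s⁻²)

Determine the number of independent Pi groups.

3

There are 6 variables and 3 base dimensions (M, L, T).
The dimension matrix has rank 3.
Independent dimensionless groups: 6 − 3 = 3.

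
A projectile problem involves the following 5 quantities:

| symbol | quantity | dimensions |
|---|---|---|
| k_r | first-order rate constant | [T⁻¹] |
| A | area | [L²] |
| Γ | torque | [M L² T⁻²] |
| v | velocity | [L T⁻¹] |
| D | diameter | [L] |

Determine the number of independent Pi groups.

2

There are 5 variables and 3 base dimensions (M, L, T).
The dimension matrix has rank 3.
Independent dimensionless groups: 5 − 3 = 2.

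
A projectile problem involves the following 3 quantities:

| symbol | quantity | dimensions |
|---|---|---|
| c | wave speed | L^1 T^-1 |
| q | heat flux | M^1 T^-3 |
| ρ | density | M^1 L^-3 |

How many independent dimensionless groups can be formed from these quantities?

There are 3 variables and 3 base dimensions (M, L, T).
The dimension matrix has rank 2 (less than 3: the dimension vectors are linearly dependent).
Independent dimensionless groups: 3 − 2 = 1.

1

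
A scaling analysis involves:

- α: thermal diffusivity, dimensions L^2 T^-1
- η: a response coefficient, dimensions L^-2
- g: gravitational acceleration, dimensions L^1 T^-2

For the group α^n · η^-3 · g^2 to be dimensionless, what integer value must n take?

-4

Balance the L exponent: (2)·n from α, plus −3·(-2) + 2·(1) = 8 from the rest, must sum to zero.
2n + 8 = 0, so n = -4.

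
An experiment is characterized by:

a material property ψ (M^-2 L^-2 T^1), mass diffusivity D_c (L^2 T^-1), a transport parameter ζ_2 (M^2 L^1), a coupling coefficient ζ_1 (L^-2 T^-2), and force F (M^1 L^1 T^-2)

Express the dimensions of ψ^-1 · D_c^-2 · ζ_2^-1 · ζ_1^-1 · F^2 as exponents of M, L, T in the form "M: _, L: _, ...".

M: 2, L: 1, T: -1

Collect each base-dimension exponent across the product:
  M: −(-2) − 2·(0) − (2) − (0) + 2·(1) = 2
  L: −(-2) − 2·(2) − (1) − (-2) + 2·(1) = 1
  T: −(1) − 2·(-1) − (0) − (-2) + 2·(-2) = -1
So the dimensions are [M² L T⁻¹].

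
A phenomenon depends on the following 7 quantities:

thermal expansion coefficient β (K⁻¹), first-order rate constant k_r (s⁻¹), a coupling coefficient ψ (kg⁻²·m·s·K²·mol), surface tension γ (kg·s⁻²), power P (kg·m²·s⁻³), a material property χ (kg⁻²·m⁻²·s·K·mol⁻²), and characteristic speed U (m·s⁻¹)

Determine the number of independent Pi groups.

2

There are 7 variables and 5 base dimensions (M, L, T, Θ, N).
The dimension matrix has rank 5.
Independent dimensionless groups: 7 − 5 = 2.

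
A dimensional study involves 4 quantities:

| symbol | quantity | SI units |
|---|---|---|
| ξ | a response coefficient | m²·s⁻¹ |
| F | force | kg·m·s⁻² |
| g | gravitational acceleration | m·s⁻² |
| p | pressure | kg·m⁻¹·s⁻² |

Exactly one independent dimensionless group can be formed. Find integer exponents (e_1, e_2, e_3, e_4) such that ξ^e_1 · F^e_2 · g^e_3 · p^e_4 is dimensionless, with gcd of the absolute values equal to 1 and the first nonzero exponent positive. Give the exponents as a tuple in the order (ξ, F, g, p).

M: e_1·(0) + e_2·(1) + e_3·(0) + e_4·(1) = 0
L: e_1·(2) + e_2·(1) + e_3·(1) + e_4·(-1) = 0
T: e_1·(-1) + e_2·(-2) + e_3·(-2) + e_4·(-2) = 0
Solving this homogeneous linear system for the smallest-integer solution (first nonzero entry positive) gives (4, -3, -2, 3).

(4, -3, -2, 3)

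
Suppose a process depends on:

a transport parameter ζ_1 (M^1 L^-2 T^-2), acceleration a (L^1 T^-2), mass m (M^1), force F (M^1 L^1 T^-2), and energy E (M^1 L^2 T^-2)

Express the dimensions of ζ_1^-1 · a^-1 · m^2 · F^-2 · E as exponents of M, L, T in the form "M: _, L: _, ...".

Collect each base-dimension exponent across the product:
  M: −(1) − (0) + 2·(1) − 2·(1) + (1) = 0
  L: −(-2) − (1) + 2·(0) − 2·(1) + (2) = 1
  T: −(-2) − (-2) + 2·(0) − 2·(-2) + (-2) = 6
So the dimensions are [L T⁶].

M: 0, L: 1, T: 6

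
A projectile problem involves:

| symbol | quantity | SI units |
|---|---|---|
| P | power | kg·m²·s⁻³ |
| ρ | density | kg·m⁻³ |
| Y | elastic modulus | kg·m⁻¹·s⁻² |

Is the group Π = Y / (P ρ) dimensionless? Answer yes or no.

no

Sum the exponent of each base dimension across the product:
  M: −[P]_M − [ρ]_M + [Y]_M = −(1) − (1) + (1) = -1
  L: −[P]_L − [ρ]_L + [Y]_L = −(2) − (-3) + (-1) = 0
  T: −[P]_T − [ρ]_T + [Y]_T = −(-3) − (0) + (-2) = 1
Net dimensions [M⁻¹ T] ≠ [1] — not dimensionless.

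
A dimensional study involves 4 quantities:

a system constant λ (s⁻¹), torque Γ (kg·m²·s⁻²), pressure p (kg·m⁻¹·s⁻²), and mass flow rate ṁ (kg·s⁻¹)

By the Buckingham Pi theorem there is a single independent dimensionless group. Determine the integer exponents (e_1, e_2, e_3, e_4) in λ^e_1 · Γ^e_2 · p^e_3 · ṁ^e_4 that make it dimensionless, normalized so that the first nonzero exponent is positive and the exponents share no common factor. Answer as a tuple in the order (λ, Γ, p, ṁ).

M: e_1·(0) + e_2·(1) + e_3·(1) + e_4·(1) = 0
L: e_1·(0) + e_2·(2) + e_3·(-1) + e_4·(0) = 0
T: e_1·(-1) + e_2·(-2) + e_3·(-2) + e_4·(-1) = 0
Solving this homogeneous linear system for the smallest-integer solution (first nonzero entry positive) gives (3, -1, -2, 3).

(3, -1, -2, 3)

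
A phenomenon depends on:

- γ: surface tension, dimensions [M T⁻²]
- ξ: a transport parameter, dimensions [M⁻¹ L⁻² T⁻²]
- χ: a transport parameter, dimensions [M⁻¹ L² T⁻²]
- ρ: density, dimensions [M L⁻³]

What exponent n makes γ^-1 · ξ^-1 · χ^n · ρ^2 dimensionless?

2

Balance the M exponent: (-1)·n from χ, plus −(1) − (-1) + 2·(1) = 2 from the rest, must sum to zero.
−n + 2 = 0, so n = 2.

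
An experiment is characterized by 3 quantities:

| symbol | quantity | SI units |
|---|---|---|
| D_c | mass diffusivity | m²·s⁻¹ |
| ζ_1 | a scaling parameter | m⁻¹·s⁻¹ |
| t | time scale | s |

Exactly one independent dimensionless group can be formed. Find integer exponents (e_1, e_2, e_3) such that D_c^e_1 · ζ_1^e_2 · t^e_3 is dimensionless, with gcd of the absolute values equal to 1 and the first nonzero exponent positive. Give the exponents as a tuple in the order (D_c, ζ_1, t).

L: e_1·(2) + e_2·(-1) + e_3·(0) = 0
T: e_1·(-1) + e_2·(-1) + e_3·(1) = 0
Solving this homogeneous linear system for the smallest-integer solution (first nonzero entry positive) gives (1, 2, 3).

(1, 2, 3)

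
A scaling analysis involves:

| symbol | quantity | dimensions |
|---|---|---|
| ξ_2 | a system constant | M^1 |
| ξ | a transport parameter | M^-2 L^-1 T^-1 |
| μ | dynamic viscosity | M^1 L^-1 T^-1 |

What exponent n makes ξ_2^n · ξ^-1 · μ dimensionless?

Balance the M exponent: (1)·n from ξ_2, plus −(-2) + (1) = 3 from the rest, must sum to zero.
n + 3 = 0, so n = -3.

-3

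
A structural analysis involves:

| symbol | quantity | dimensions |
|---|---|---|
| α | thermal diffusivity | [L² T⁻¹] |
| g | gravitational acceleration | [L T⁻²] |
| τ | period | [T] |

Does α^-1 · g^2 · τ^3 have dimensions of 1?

yes

Sum the exponent of each base dimension across the product:
  M: −[α]_M + 2·[g]_M + 3·[τ]_M = −(0) + 2·(0) + 3·(0) = 0
  L: −[α]_L + 2·[g]_L + 3·[τ]_L = −(2) + 2·(1) + 3·(0) = 0
  T: −[α]_T + 2·[g]_T + 3·[τ]_T = −(-1) + 2·(-2) + 3·(1) = 0
All base exponents vanish — dimensionless.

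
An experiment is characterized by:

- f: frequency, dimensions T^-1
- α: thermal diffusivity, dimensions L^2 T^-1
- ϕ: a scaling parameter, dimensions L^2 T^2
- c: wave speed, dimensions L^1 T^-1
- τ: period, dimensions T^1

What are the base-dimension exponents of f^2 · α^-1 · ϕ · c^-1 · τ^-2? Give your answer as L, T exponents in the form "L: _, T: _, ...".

L: -1, T: 0

Collect each base-dimension exponent across the product:
  L: 2·(0) − (2) + (2) − (1) − 2·(0) = -1
  T: 2·(-1) − (-1) + (2) − (-1) − 2·(1) = 0
So the dimensions are [L⁻¹].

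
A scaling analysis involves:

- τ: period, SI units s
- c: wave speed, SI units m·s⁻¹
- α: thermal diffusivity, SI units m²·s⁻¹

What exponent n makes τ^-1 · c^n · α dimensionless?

Balance the L exponent: (1)·n from c, plus −(0) + (2) = 2 from the rest, must sum to zero.
n + 2 = 0, so n = -2.

-2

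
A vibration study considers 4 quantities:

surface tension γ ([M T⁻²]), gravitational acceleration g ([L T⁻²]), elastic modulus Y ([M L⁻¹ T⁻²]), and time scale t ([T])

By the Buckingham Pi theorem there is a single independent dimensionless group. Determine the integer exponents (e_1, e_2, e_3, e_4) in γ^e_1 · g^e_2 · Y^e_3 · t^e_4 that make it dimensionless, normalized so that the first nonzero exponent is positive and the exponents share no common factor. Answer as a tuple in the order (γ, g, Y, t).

M: e_1·(1) + e_2·(0) + e_3·(1) + e_4·(0) = 0
L: e_1·(0) + e_2·(1) + e_3·(-1) + e_4·(0) = 0
T: e_1·(-2) + e_2·(-2) + e_3·(-2) + e_4·(1) = 0
Solving this homogeneous linear system for the smallest-integer solution (first nonzero entry positive) gives (1, -1, -1, -2).

(1, -1, -1, -2)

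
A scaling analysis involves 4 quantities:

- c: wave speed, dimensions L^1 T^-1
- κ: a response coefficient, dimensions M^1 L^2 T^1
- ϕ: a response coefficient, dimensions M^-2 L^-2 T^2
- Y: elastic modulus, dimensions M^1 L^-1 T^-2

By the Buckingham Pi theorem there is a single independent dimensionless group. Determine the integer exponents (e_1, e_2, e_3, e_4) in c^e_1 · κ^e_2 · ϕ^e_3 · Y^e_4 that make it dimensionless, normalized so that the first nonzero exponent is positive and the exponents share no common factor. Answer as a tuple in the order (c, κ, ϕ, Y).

(1, 1, 1, 1)

M: e_1·(0) + e_2·(1) + e_3·(-2) + e_4·(1) = 0
L: e_1·(1) + e_2·(2) + e_3·(-2) + e_4·(-1) = 0
T: e_1·(-1) + e_2·(1) + e_3·(2) + e_4·(-2) = 0
Solving this homogeneous linear system for the smallest-integer solution (first nonzero entry positive) gives (1, 1, 1, 1).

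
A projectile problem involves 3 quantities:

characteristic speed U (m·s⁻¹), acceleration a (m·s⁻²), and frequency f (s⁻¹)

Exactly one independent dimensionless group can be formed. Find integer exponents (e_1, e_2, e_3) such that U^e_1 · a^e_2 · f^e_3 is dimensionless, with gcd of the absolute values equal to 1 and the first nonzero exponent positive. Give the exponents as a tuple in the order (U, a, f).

(1, -1, 1)

L: e_1·(1) + e_2·(1) + e_3·(0) = 0
T: e_1·(-1) + e_2·(-2) + e_3·(-1) = 0
Solving this homogeneous linear system for the smallest-integer solution (first nonzero entry positive) gives (1, -1, 1).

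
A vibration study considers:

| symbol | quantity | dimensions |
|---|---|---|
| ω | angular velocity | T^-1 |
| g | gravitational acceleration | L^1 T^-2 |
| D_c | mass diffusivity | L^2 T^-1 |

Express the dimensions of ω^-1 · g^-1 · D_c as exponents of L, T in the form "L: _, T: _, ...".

L: 1, T: 2

Collect each base-dimension exponent across the product:
  L: −(0) − (1) + (2) = 1
  T: −(-1) − (-2) + (-1) = 2
So the dimensions are [L T²].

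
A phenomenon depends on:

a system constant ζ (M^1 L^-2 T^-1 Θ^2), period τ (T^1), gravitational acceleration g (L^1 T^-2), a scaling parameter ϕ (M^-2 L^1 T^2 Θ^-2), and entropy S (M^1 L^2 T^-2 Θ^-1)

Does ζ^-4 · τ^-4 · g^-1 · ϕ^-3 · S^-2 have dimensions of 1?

yes

Sum the exponent of each base dimension across the product:
  M: −4·[ζ]_M − 4·[τ]_M − [g]_M − 3·[ϕ]_M − 2·[S]_M = −4·(1) − 4·(0) − (0) − 3·(-2) − 2·(1) = 0
  L: −4·[ζ]_L − 4·[τ]_L − [g]_L − 3·[ϕ]_L − 2·[S]_L = −4·(-2) − 4·(0) − (1) − 3·(1) − 2·(2) = 0
  T: −4·[ζ]_T − 4·[τ]_T − [g]_T − 3·[ϕ]_T − 2·[S]_T = −4·(-1) − 4·(1) − (-2) − 3·(2) − 2·(-2) = 0
  Θ: −4·[ζ]_Θ − 4·[τ]_Θ − [g]_Θ − 3·[ϕ]_Θ − 2·[S]_Θ = −4·(2) − 4·(0) − (0) − 3·(-2) − 2·(-1) = 0
All base exponents vanish — dimensionless.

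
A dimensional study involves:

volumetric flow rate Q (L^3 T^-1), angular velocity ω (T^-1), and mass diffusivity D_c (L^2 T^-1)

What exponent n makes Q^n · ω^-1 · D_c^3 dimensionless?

-2

Balance the L exponent: (3)·n from Q, plus −(0) + 3·(2) = 6 from the rest, must sum to zero.
3n + 6 = 0, so n = -2.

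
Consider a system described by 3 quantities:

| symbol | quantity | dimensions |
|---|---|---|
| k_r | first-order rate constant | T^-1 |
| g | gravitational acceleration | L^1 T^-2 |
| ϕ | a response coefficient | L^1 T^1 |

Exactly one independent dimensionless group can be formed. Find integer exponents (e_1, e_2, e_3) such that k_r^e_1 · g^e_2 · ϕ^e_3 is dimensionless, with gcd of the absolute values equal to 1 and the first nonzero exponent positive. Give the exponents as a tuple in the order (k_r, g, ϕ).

(3, -1, 1)

L: e_1·(0) + e_2·(1) + e_3·(1) = 0
T: e_1·(-1) + e_2·(-2) + e_3·(1) = 0
Solving this homogeneous linear system for the smallest-integer solution (first nonzero entry positive) gives (3, -1, 1).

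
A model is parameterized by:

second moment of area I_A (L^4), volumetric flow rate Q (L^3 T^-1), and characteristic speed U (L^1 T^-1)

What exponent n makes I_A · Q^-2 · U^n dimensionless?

2

Balance the L exponent: (1)·n from U, plus (4) − 2·(3) = -2 from the rest, must sum to zero.
n − 2 = 0, so n = 2.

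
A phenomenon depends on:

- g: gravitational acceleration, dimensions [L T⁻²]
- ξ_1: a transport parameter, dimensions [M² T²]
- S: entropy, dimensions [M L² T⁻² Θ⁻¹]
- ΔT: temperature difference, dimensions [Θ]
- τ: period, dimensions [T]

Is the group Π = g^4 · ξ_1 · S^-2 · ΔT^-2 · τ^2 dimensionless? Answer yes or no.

Sum the exponent of each base dimension across the product:
  M: 4·[g]_M + [ξ_1]_M − 2·[S]_M − 2·[ΔT]_M + 2·[τ]_M = 4·(0) + (2) − 2·(1) − 2·(0) + 2·(0) = 0
  L: 4·[g]_L + [ξ_1]_L − 2·[S]_L − 2·[ΔT]_L + 2·[τ]_L = 4·(1) + (0) − 2·(2) − 2·(0) + 2·(0) = 0
  T: 4·[g]_T + [ξ_1]_T − 2·[S]_T − 2·[ΔT]_T + 2·[τ]_T = 4·(-2) + (2) − 2·(-2) − 2·(0) + 2·(1) = 0
  Θ: 4·[g]_Θ + [ξ_1]_Θ − 2·[S]_Θ − 2·[ΔT]_Θ + 2·[τ]_Θ = 4·(0) + (0) − 2·(-1) − 2·(1) + 2·(0) = 0
All base exponents vanish — dimensionless.

yes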